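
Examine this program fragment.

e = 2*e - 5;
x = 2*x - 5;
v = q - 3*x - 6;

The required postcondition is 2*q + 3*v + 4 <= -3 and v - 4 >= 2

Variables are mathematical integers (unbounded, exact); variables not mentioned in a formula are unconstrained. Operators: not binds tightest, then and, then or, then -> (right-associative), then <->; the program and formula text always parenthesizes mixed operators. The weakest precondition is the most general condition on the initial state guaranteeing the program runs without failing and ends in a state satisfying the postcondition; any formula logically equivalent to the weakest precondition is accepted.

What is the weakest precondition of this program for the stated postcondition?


Working backward. After the program, the postcondition 2*q + 3*v + 4 <= -3 and v - 4 >= 2 must hold; in canonical form it is 2*q + 3*v <= -7 and v >= 6.
Before v := q - 3*x - 6: 5*q <= 9*x + 11 and q >= 3*x + 12
Before x := 2*x - 5: 5*q <= 18*x - 34 and q >= 6*x - 3
Before e := 2*e - 5: 5*q <= 18*x - 34 and q >= 6*x - 3
Answer: WP = 5*q <= 18*x - 34 and q >= 6*x - 3


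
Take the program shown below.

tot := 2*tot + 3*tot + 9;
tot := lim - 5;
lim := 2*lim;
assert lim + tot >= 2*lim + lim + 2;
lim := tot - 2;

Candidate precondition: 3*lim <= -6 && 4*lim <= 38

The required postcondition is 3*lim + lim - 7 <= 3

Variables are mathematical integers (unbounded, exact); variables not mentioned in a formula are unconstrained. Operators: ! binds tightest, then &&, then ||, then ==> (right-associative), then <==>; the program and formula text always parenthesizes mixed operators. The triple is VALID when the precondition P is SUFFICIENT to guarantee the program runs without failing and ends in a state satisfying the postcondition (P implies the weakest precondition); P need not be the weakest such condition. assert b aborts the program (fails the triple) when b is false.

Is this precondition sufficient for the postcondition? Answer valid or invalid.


Working backward. After the program, the postcondition 3*lim + lim - 7 <= 3 must hold; in canonical form it is 4*lim <= 10.
Before lim := tot - 2: 4*tot <= 18
Before assert lim + tot >= 2*lim + lim + 2: tot >= 2*lim + 2 && 4*tot <= 18
Before lim := 2*lim: tot >= 4*lim + 2 && 4*tot <= 18
Before tot := lim - 5: 3*lim <= -7 && 4*lim <= 38
Before tot := 2*tot + 3*tot + 9: 3*lim <= -7 && 4*lim <= 38
The weakest precondition is 3*lim <= -7 && 4*lim <= 38.
Check whether 3*lim <= -6 && 4*lim <= 38 implies it.
Countermodel: at the initial state lim = -2, the precondition holds but the weakest precondition fails.
Answer: invalid


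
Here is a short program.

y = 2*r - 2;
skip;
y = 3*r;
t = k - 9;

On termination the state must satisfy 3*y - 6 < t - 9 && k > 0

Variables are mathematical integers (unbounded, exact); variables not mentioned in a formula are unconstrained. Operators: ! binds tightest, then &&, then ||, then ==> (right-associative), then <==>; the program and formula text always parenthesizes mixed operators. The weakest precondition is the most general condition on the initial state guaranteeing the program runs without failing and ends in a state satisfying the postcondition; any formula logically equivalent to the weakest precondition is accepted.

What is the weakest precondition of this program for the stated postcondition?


Working backward. After the program, the postcondition 3*y - 6 < t - 9 && k > 0 must hold; in canonical form it is 3*y < t - 3 && k > 0.
Before t := k - 9: 3*y < k - 12 && k > 0
Before y := 3*r: 9*r < k - 12 && k > 0
Before skip: 9*r < k - 12 && k > 0
Before y := 2*r - 2: 9*r < k - 12 && k > 0
Answer: WP = 9*r < k - 12 && k > 0


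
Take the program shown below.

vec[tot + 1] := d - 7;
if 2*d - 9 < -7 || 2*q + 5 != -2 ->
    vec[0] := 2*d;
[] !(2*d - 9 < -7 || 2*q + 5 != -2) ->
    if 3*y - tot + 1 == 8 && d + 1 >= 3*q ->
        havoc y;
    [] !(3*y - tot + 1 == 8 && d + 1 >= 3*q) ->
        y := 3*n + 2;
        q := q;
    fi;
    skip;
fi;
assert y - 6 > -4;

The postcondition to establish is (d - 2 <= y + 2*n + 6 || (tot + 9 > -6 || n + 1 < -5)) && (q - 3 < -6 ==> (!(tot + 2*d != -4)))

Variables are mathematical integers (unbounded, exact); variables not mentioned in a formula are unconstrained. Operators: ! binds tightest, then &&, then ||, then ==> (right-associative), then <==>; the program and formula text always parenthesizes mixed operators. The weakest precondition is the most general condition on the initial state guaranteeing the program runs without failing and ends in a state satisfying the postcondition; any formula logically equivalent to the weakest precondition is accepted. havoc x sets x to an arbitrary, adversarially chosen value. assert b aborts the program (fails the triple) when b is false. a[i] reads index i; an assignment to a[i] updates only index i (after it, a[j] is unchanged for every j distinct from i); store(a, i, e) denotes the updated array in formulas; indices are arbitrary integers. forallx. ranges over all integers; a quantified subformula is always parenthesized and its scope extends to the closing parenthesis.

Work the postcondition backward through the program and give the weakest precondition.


Working backward. After the program, the postcondition (d - 2 <= y + 2*n + 6 || (tot + 9 > -6 || n + 1 < -5)) && (q - 3 < -6 ==> (!(tot + 2*d != -4))) must hold; in canonical form it is (d <= 2*n + y + 8 || tot > -15 || n < -6) && (q < -3 ==> (!(2*d + tot != -4))).
Before assert y - 6 > -4: y > 2 && (d <= 2*n + y + 8 || tot > -15 || n < -6) && (q < -3 ==> (!(2*d + tot != -4)))
Then branch requires y > 2 && (d <= 2*n + y + 8 || tot > -15 || n < -6) && (q < -3 ==> (!(2*d + tot != -4))); else branch requires ((3*y == tot + 7 && d >= 3*q - 1) ==> (forall y_1. (y_1 > 2 && (d <= 2*n + y_1 + 8 || tot > -15 || n < -6) && (q < -3 ==> (!(2*d + tot != -4)))))) && ((!(3*y == tot + 7 && d >= 3*q - 1)) ==> (3*n > 0 && (d <= 5*n + 10 || tot > -15 || n < -6) && (q < -3 ==> (!(2*d + tot != -4))))).
Before the if: ((2*d < 2 || 2*q != -7) ==> (y > 2 && (d <= 2*n + y + 8 || tot > -15 || n < -6) && (q < -3 ==> (!(2*d + tot != -4))))) && ((!(2*d < 2 || 2*q != -7)) ==> (((3*y == tot + 7 && d >= 3*q - 1) ==> (forall y_1. (y_1 > 2 && (d <= 2*n + y_1 + 8 || tot > -15 || n < -6) && (q < -3 ==> (!(2*d + tot != -4)))))) && ((!(3*y == tot + 7 && d >= 3*q - 1)) ==> (3*n > 0 && (d <= 5*n + 10 || tot > -15 || n < -6) && (q < -3 ==> (!(2*d + tot != -4)))))))
Before vec[tot + 1] := d - 7: ((2*d < 2 || 2*q != -7) ==> (y > 2 && (d <= 2*n + y + 8 || tot > -15 || n < -6) && (q < -3 ==> (!(2*d + tot != -4))))) && ((!(2*d < 2 || 2*q != -7)) ==> (((3*y == tot + 7 && d >= 3*q - 1) ==> (forall y_1. (y_1 > 2 && (d <= 2*n + y_1 + 8 || tot > -15 || n < -6) && (q < -3 ==> (!(2*d + tot != -4)))))) && ((!(3*y == tot + 7 && d >= 3*q - 1)) ==> (3*n > 0 && (d <= 5*n + 10 || tot > -15 || n < -6) && (q < -3 ==> (!(2*d + tot != -4)))))))
Answer: WP = ((2*d < 2 || 2*q != -7) ==> (y > 2 && (d <= 2*n + y + 8 || tot > -15 || n < -6) && (q < -3 ==> (!(2*d + tot != -4))))) && ((!(2*d < 2 || 2*q != -7)) ==> (((3*y == tot + 7 && d >= 3*q - 1) ==> (forall y_1. (y_1 > 2 && (d <= 2*n + y_1 + 8 || tot > -15 || n < -6) && (q < -3 ==> (!(2*d + tot != -4)))))) && ((!(3*y == tot + 7 && d >= 3*q - 1)) ==> (3*n > 0 && (d <= 5*n + 10 || tot > -15 || n < -6) && (q < -3 ==> (!(2*d + tot != -4)))))))


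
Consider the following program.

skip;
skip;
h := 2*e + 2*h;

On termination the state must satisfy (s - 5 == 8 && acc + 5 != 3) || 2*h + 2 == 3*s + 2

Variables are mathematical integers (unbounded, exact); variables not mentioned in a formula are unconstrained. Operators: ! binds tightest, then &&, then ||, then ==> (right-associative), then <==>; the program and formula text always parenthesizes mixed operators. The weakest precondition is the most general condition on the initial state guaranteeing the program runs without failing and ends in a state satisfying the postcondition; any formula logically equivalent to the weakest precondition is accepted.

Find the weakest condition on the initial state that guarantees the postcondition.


Working backward. After the program, the postcondition (s - 5 == 8 && acc + 5 != 3) || 2*h + 2 == 3*s + 2 must hold; in canonical form it is (s == 13 && acc != -2) || 2*h == 3*s.
Before h := 2*e + 2*h: (s == 13 && acc != -2) || 4*e + 4*h == 3*s
Before skip: (s == 13 && acc != -2) || 4*e + 4*h == 3*s
Before skip: (s == 13 && acc != -2) || 4*e + 4*h == 3*s
Answer: WP = (s == 13 && acc != -2) || 4*e + 4*h == 3*s


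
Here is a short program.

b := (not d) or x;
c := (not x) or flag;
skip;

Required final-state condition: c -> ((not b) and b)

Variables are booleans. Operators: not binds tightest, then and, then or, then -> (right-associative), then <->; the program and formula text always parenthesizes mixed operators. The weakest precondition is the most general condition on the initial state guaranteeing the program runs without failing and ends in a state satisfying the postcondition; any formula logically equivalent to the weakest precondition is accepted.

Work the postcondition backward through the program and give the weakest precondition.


Working backward. After the program, the postcondition c -> ((not b) and b) must hold; in canonical form it is not c.
Before skip: not c
Before c := (not x) or flag: not ((not x) or flag)
Before b := (not d) or x: not ((not x) or flag)
Answer: WP = not ((not x) or flag)


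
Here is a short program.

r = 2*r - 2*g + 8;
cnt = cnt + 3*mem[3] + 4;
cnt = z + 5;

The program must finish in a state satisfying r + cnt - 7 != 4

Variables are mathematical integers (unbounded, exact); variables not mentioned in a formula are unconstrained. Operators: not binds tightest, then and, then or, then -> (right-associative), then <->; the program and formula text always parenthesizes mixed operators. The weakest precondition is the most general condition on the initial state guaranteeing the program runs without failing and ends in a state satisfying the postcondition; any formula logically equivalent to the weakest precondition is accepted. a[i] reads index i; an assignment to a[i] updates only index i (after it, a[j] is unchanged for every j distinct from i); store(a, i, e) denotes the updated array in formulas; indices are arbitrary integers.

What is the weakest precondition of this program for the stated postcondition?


Working backward. After the program, the postcondition r + cnt - 7 != 4 must hold; in canonical form it is cnt + r != 11.
Before cnt := z + 5: r + z != 6
Before cnt := cnt + 3*mem[3] + 4: r + z != 6
Before r := 2*r - 2*g + 8: 2*r + z != 2*g - 2
Answer: WP = 2*r + z != 2*g - 2


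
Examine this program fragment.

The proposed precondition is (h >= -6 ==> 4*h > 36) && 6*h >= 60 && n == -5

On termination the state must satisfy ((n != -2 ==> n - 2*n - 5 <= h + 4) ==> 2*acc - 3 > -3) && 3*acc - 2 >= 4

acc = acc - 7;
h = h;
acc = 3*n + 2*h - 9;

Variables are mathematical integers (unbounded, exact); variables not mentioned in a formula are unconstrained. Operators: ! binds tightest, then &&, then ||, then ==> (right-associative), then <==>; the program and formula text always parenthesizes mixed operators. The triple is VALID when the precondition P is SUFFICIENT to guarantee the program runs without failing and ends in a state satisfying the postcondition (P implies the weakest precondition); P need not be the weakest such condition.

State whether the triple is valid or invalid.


Working backward. After the program, the postcondition ((n != -2 ==> n - 2*n - 5 <= h + 4) ==> 2*acc - 3 > -3) && 3*acc - 2 >= 4 must hold; in canonical form it is ((n != -2 ==> h + n >= -9) ==> 2*acc > 0) && 3*acc >= 6.
Before acc := 3*n + 2*h - 9: ((n != -2 ==> h + n >= -9) ==> 4*h + 6*n > 18) && 6*h + 9*n >= 33
Before h := h: ((n != -2 ==> h + n >= -9) ==> 4*h + 6*n > 18) && 6*h + 9*n >= 33
Before acc := acc - 7: ((n != -2 ==> h + n >= -9) ==> 4*h + 6*n > 18) && 6*h + 9*n >= 33
The weakest precondition is ((n != -2 ==> h + n >= -9) ==> 4*h + 6*n > 18) && 6*h + 9*n >= 33.
Check whether (h >= -6 ==> 4*h > 36) && 6*h >= 60 && n == -5 implies it.
Countermodel: at the initial state h = 10, n = -5, the precondition holds but the weakest precondition fails.
Answer: invalid


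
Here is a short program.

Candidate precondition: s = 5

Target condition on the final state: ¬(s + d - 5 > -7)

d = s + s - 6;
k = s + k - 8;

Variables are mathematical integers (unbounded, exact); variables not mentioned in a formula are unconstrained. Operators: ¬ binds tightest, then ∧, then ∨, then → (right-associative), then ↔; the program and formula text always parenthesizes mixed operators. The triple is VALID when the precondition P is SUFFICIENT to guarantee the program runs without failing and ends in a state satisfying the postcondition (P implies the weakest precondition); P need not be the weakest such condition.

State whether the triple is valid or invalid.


Working backward. After the program, the postcondition ¬(s + d - 5 > -7) must hold; in canonical form it is ¬(d + s > -2).
Before k := s + k - 8: ¬(d + s > -2)
Before d := s + s - 6: ¬(3*s > 4)
The weakest precondition is ¬(3*s > 4).
Check whether s = 5 implies it.
Countermodel: at the initial state s = 5, the precondition holds but the weakest precondition fails.
Answer: invalid


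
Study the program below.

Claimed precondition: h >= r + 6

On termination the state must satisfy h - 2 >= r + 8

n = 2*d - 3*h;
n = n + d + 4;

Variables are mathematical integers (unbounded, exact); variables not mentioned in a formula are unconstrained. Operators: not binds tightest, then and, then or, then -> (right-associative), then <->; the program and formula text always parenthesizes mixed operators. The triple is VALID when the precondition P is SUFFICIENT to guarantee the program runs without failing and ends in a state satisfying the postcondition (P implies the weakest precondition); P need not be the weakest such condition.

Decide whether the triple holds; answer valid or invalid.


Working backward. After the program, the postcondition h - 2 >= r + 8 must hold; in canonical form it is h >= r + 10.
Before n := n + d + 4: h >= r + 10
Before n := 2*d - 3*h: h >= r + 10
The weakest precondition is h >= r + 10.
Check whether h >= r + 6 implies it.
Countermodel: at the initial state h = 0, r = -6, the precondition holds but the weakest precondition fails.
Answer: invalid


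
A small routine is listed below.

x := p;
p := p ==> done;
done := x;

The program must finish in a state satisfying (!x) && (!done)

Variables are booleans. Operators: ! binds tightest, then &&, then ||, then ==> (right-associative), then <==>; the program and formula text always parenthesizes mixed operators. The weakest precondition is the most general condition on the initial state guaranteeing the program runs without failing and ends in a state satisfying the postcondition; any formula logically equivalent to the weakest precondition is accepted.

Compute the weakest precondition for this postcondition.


Working backward. After the program, (!x) && (!done) must hold.
Before done := x: !x
Before p := p ==> done: !x
Before x := p: !p
Answer: WP = !p


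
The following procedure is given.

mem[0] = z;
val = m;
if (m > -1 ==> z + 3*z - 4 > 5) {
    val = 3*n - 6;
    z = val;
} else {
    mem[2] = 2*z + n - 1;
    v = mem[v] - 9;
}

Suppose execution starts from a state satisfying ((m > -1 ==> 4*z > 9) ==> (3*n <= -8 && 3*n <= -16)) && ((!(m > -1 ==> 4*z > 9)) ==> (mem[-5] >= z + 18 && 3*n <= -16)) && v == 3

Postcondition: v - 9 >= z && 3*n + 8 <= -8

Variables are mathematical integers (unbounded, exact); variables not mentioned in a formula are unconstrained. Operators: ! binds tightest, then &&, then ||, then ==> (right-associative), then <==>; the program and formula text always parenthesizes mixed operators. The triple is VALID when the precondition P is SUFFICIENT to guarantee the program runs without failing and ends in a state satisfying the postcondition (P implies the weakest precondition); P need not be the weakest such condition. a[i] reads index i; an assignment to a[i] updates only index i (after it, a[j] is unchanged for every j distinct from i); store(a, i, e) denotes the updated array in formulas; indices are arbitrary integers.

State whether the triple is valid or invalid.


Working backward. After the program, the postcondition v - 9 >= z && 3*n + 8 <= -8 must hold; in canonical form it is v >= z + 9 && 3*n <= -16.
Then branch requires v >= 3*n + 3 && 3*n <= -16; else branch requires store(mem, 2, n + 2*z - 1)[v] >= z + 18 && 3*n <= -16.
Before the if: ((m > -1 ==> 4*z > 9) ==> (v >= 3*n + 3 && 3*n <= -16)) && ((!(m > -1 ==> 4*z > 9)) ==> (store(mem, 2, n + 2*z - 1)[v] >= z + 18 && 3*n <= -16))
Before val := m: ((m > -1 ==> 4*z > 9) ==> (v >= 3*n + 3 && 3*n <= -16)) && ((!(m > -1 ==> 4*z > 9)) ==> (store(mem, 2, n + 2*z - 1)[v] >= z + 18 && 3*n <= -16))
Before mem[0] := z: ((m > -1 ==> 4*z > 9) ==> (v >= 3*n + 3 && 3*n <= -16)) && ((!(m > -1 ==> 4*z > 9)) ==> (store(store(mem, 0, z), 2, n + 2*z - 1)[v] >= z + 18 && 3*n <= -16))
The weakest precondition is ((m > -1 ==> 4*z > 9) ==> (v >= 3*n + 3 && 3*n <= -16)) && ((!(m > -1 ==> 4*z > 9)) ==> (store(store(mem, 0, z), 2, n + 2*z - 1)[v] >= z + 18 && 3*n <= -16)).
Check whether ((m > -1 ==> 4*z > 9) ==> (3*n <= -8 && 3*n <= -16)) && ((!(m > -1 ==> 4*z > 9)) ==> (mem[-5] >= z + 18 && 3*n <= -16)) && v == 3 implies it.
Countermodel: at the initial state m = 0, mem = {[-5] = 18, [0] = 0, [2] = 0, [3] = 0, elsewhere 0}, n = -6, v = 3, z = 0, the precondition holds but the weakest precondition fails.
Answer: invalid


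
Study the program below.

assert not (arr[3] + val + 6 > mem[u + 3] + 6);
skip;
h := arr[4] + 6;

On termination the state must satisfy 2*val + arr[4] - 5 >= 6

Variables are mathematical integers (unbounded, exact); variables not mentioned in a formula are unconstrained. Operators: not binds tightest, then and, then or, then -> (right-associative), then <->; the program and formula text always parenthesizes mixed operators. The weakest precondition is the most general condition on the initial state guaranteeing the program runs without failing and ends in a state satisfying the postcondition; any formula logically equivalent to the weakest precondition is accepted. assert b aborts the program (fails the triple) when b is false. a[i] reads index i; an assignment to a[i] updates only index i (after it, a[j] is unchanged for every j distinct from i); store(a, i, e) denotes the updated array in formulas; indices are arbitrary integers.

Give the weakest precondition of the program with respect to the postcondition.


Working backward. After the program, the postcondition 2*val + arr[4] - 5 >= 6 must hold; in canonical form it is arr[4] + 2*val >= 11.
Before h := arr[4] + 6: arr[4] + 2*val >= 11
Before skip: arr[4] + 2*val >= 11
Before assert not (arr[3] + val + 6 > mem[u + 3] + 6): (not (arr[3] + val > mem[u + 3])) and arr[4] + 2*val >= 11
Answer: WP = (not (arr[3] + val > mem[u + 3])) and arr[4] + 2*val >= 11


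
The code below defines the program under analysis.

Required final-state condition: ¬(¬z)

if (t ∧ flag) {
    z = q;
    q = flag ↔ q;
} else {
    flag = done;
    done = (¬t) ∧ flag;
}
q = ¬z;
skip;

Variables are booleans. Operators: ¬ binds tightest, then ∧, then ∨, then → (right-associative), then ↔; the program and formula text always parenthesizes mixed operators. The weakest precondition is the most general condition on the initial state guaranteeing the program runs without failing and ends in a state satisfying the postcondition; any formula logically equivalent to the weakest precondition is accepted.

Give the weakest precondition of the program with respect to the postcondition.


Working backward. After the program, the postcondition ¬(¬z) must hold; in canonical form it is z.
Before skip: z
Before q := ¬z: z
Then branch requires q; else branch requires z.
Before the if: ((t ∧ flag) → q) ∧ ((¬(t ∧ flag)) → z)
Answer: WP = ((t ∧ flag) → q) ∧ ((¬(t ∧ flag)) → z)


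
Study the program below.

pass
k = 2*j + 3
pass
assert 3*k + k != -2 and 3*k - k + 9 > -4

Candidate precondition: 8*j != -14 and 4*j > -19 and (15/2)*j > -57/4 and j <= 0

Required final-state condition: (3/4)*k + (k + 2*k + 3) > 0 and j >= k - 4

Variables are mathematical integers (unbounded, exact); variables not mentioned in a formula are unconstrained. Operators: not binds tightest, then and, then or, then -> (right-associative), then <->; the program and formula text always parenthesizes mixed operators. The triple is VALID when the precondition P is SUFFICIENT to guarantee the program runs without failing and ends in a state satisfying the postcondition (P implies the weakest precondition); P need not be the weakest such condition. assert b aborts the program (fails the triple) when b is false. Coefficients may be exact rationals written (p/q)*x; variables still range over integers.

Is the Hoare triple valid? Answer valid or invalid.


Working backward. After the program, the postcondition (3/4)*k + (k + 2*k + 3) > 0 and j >= k - 4 must hold; in canonical form it is (15/4)*k > -3 and j >= k - 4.
Before assert 3*k + k != -2 and 3*k - k + 9 > -4: 4*k != -2 and 2*k > -13 and (15/4)*k > -3 and j >= k - 4
Before skip: 4*k != -2 and 2*k > -13 and (15/4)*k > -3 and j >= k - 4
Before k := 2*j + 3: 8*j != -14 and 4*j > -19 and (15/2)*j > -57/4 and j <= 1
Before skip: 8*j != -14 and 4*j > -19 and (15/2)*j > -57/4 and j <= 1
The weakest precondition is 8*j != -14 and 4*j > -19 and (15/2)*j > -57/4 and j <= 1.
Check whether 8*j != -14 and 4*j > -19 and (15/2)*j > -57/4 and j <= 0 implies it.
Every state satisfying the precondition satisfies the weakest precondition: the implication holds.
Answer: valid


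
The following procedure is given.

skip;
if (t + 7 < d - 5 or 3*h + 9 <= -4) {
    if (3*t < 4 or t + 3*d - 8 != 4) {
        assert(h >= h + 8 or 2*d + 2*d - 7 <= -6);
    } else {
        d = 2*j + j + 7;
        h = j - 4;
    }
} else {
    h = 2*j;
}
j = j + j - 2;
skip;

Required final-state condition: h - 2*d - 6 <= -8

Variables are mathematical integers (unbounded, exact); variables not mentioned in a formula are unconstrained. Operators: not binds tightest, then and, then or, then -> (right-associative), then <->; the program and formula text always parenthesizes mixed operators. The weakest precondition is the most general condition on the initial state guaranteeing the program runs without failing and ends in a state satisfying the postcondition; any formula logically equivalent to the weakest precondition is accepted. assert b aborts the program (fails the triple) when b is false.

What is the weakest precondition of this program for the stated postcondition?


Working backward. After the program, the postcondition h - 2*d - 6 <= -8 must hold; in canonical form it is h <= 2*d - 2.
Before skip: h <= 2*d - 2
Before j := j + j - 2: h <= 2*d - 2
Then branch requires ((3*t < 4 or 3*d + t != 12) -> (4*d <= 1 and h <= 2*d - 2)) and ((not (3*t < 4 or 3*d + t != 12)) -> 5*j >= -16); else branch requires 2*j <= 2*d - 2.
Before the if: ((t < d - 12 or 3*h <= -13) -> (((3*t < 4 or 3*d + t != 12) -> (4*d <= 1 and h <= 2*d - 2)) and ((not (3*t < 4 or 3*d + t != 12)) -> 5*j >= -16))) and ((not (t < d - 12 or 3*h <= -13)) -> 2*j <= 2*d - 2)
Before skip: ((t < d - 12 or 3*h <= -13) -> (((3*t < 4 or 3*d + t != 12) -> (4*d <= 1 and h <= 2*d - 2)) and ((not (3*t < 4 or 3*d + t != 12)) -> 5*j >= -16))) and ((not (t < d - 12 or 3*h <= -13)) -> 2*j <= 2*d - 2)
Answer: WP = ((t < d - 12 or 3*h <= -13) -> (((3*t < 4 or 3*d + t != 12) -> (4*d <= 1 and h <= 2*d - 2)) and ((not (3*t < 4 or 3*d + t != 12)) -> 5*j >= -16))) and ((not (t < d - 12 or 3*h <= -13)) -> 2*j <= 2*d - 2)


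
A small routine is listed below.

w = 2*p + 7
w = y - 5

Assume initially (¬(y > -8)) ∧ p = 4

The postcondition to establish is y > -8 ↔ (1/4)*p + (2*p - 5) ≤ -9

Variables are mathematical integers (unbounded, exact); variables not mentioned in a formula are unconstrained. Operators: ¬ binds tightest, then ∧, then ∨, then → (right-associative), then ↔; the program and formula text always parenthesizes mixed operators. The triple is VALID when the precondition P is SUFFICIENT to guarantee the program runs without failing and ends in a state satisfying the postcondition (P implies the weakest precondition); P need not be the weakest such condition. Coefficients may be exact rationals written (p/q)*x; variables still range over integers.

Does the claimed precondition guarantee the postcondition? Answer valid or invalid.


Working backward. After the program, the postcondition y > -8 ↔ (1/4)*p + (2*p - 5) ≤ -9 must hold; in canonical form it is y > -8 ↔ (9/4)*p ≤ -4.
Before w := y - 5: y > -8 ↔ (9/4)*p ≤ -4
Before w := 2*p + 7: y > -8 ↔ (9/4)*p ≤ -4
The weakest precondition is y > -8 ↔ (9/4)*p ≤ -4.
Check whether (¬(y > -8)) ∧ p = 4 implies it.
Every state satisfying the precondition satisfies the weakest precondition: the implication holds.
Answer: valid


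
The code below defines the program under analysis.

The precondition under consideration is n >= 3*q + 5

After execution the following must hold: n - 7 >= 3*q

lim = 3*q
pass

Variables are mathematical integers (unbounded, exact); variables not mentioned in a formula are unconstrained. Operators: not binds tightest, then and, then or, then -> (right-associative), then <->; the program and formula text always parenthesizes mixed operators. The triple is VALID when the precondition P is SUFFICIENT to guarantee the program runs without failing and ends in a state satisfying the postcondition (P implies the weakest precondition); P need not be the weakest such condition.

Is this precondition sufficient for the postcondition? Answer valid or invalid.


Working backward. After the program, the postcondition n - 7 >= 3*q must hold; in canonical form it is n >= 3*q + 7.
Before skip: n >= 3*q + 7
Before lim := 3*q: n >= 3*q + 7
The weakest precondition is n >= 3*q + 7.
Check whether n >= 3*q + 5 implies it.
Countermodel: at the initial state n = 5, q = 0, the precondition holds but the weakest precondition fails.
Answer: invalid


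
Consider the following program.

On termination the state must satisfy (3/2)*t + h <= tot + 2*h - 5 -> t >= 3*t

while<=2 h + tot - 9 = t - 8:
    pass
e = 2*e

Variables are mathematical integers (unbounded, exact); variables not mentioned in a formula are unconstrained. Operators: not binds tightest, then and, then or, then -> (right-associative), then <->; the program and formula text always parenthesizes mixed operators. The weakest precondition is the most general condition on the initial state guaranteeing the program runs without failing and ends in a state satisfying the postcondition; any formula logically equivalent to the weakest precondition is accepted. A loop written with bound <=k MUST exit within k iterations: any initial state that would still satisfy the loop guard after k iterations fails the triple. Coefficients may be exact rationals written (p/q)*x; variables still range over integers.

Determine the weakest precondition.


Working backward. After the program, the postcondition (3/2)*t + h <= tot + 2*h - 5 -> t >= 3*t must hold; in canonical form it is (3/2)*t <= h + tot - 5 -> 2*t <= 0.
Before e := 2*e: (3/2)*t <= h + tot - 5 -> 2*t <= 0
Before the loop (bound <=2), unroll the exhaustion recursion (WP_0 = exit-now case; WP_j = one more guarded iteration, up to j = 2):
  WP_0: (not (h + tot = t + 1)) and ((3/2)*t <= h + tot - 5 -> 2*t <= 0)
  WP_1: (h + tot = t + 1 -> ((not (h + tot = t + 1)) and ((3/2)*t <= h + tot - 5 -> 2*t <= 0))) and ((not (h + tot = t + 1)) -> ((3/2)*t <= h + tot - 5 -> 2*t <= 0))
  WP_2: (h + tot = t + 1 -> ((h + tot = t + 1 -> ((not (h + tot = t + 1)) and ((3/2)*t <= h + tot - 5 -> 2*t <= 0))) and ((not (h + tot = t + 1)) -> ((3/2)*t <= h + tot - 5 -> 2*t <= 0)))) and ((not (h + tot = t + 1)) -> ((3/2)*t <= h + tot - 5 -> 2*t <= 0))
So before the loop: (h + tot = t + 1 -> ((h + tot = t + 1 -> ((not (h + tot = t + 1)) and ((3/2)*t <= h + tot - 5 -> 2*t <= 0))) and ((not (h + tot = t + 1)) -> ((3/2)*t <= h + tot - 5 -> 2*t <= 0)))) and ((not (h + tot = t + 1)) -> ((3/2)*t <= h + tot - 5 -> 2*t <= 0))
Answer: WP = (h + tot = t + 1 -> ((h + tot = t + 1 -> ((not (h + tot = t + 1)) and ((3/2)*t <= h + tot - 5 -> 2*t <= 0))) and ((not (h + tot = t + 1)) -> ((3/2)*t <= h + tot - 5 -> 2*t <= 0)))) and ((not (h + tot = t + 1)) -> ((3/2)*t <= h + tot - 5 -> 2*t <= 0))


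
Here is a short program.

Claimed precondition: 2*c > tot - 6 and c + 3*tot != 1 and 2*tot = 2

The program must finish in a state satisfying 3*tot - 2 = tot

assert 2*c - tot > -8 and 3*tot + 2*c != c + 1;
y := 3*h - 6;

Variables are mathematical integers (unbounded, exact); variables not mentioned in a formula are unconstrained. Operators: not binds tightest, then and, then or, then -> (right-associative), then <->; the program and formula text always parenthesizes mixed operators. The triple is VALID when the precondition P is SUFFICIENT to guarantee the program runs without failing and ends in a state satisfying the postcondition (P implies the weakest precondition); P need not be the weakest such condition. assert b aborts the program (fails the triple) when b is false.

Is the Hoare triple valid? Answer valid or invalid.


Working backward. After the program, the postcondition 3*tot - 2 = tot must hold; in canonical form it is 2*tot = 2.
Before y := 3*h - 6: 2*tot = 2
Before assert 2*c - tot > -8 and 3*tot + 2*c != c + 1: 2*c > tot - 8 and c + 3*tot != 1 and 2*tot = 2
The weakest precondition is 2*c > tot - 8 and c + 3*tot != 1 and 2*tot = 2.
Check whether 2*c > tot - 6 and c + 3*tot != 1 and 2*tot = 2 implies it.
Every state satisfying the precondition satisfies the weakest precondition: the implication holds.
Answer: valid


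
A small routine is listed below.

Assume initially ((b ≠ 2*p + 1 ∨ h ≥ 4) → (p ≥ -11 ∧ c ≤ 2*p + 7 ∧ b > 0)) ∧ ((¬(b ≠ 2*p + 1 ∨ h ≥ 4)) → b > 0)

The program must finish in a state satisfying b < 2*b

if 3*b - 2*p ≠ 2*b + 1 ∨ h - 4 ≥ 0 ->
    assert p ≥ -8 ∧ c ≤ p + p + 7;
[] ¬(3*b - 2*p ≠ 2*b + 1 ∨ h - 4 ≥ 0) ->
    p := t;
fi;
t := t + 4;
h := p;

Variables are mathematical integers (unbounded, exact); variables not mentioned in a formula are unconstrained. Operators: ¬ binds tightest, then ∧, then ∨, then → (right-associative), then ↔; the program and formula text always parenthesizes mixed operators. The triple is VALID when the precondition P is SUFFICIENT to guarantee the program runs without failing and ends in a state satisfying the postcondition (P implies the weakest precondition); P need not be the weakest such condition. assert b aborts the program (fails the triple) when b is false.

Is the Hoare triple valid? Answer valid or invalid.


Working backward. After the program, the postcondition b < 2*b must hold; in canonical form it is b > 0.
Before h := p: b > 0
Before t := t + 4: b > 0
Then branch requires p ≥ -8 ∧ c ≤ 2*p + 7 ∧ b > 0; else branch requires b > 0.
Before the if: ((b ≠ 2*p + 1 ∨ h ≥ 4) → (p ≥ -8 ∧ c ≤ 2*p + 7 ∧ b > 0)) ∧ ((¬(b ≠ 2*p + 1 ∨ h ≥ 4)) → b > 0)
The weakest precondition is ((b ≠ 2*p + 1 ∨ h ≥ 4) → (p ≥ -8 ∧ c ≤ 2*p + 7 ∧ b > 0)) ∧ ((¬(b ≠ 2*p + 1 ∨ h ≥ 4)) → b > 0).
Check whether ((b ≠ 2*p + 1 ∨ h ≥ 4) → (p ≥ -11 ∧ c ≤ 2*p + 7 ∧ b > 0)) ∧ ((¬(b ≠ 2*p + 1 ∨ h ≥ 4)) → b > 0) implies it.
Countermodel: at the initial state b = 1, c = -11, h = 3, p = -9, the precondition holds but the weakest precondition fails.
Answer: invalid


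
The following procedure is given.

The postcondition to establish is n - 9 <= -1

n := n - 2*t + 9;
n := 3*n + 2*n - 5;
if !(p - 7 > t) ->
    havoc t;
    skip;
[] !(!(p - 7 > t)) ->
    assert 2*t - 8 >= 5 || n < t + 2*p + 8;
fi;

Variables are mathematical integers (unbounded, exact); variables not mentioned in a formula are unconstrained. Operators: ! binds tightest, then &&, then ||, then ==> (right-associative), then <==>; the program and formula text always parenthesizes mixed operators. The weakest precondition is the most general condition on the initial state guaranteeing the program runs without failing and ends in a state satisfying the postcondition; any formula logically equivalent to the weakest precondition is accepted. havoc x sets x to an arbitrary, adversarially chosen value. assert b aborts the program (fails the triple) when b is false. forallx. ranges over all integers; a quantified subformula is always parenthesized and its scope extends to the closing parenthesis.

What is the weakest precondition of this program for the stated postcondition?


Working backward. After the program, the postcondition n - 9 <= -1 must hold; in canonical form it is n <= 8.
Then branch requires n <= 8; else branch requires (2*t >= 13 || n < 2*p + t + 8) && n <= 8.
Before the if: ((!(p > t + 7)) ==> n <= 8) && (p > t + 7 ==> ((2*t >= 13 || n < 2*p + t + 8) && n <= 8))
Before n := 3*n + 2*n - 5: ((!(p > t + 7)) ==> 5*n <= 13) && (p > t + 7 ==> ((2*t >= 13 || 5*n < 2*p + t + 13) && 5*n <= 13))
Before n := n - 2*t + 9: ((!(p > t + 7)) ==> 5*n <= 10*t - 32) && (p > t + 7 ==> ((2*t >= 13 || 5*n < 2*p + 11*t - 32) && 5*n <= 10*t - 32))
Answer: WP = ((!(p > t + 7)) ==> 5*n <= 10*t - 32) && (p > t + 7 ==> ((2*t >= 13 || 5*n < 2*p + 11*t - 32) && 5*n <= 10*t - 32))


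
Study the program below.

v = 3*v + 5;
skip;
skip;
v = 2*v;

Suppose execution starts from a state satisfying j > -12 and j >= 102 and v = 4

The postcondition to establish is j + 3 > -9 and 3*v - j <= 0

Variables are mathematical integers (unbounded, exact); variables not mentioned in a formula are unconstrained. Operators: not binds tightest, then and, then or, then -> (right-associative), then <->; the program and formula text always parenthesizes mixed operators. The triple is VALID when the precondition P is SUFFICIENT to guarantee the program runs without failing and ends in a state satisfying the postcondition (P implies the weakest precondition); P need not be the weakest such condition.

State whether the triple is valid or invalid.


Working backward. After the program, the postcondition j + 3 > -9 and 3*v - j <= 0 must hold; in canonical form it is j > -12 and 3*v <= j.
Before v := 2*v: j > -12 and 6*v <= j
Before skip: j > -12 and 6*v <= j
Before skip: j > -12 and 6*v <= j
Before v := 3*v + 5: j > -12 and 18*v <= j - 30
The weakest precondition is j > -12 and 18*v <= j - 30.
Check whether j > -12 and j >= 102 and v = 4 implies it.
Every state satisfying the precondition satisfies the weakest precondition: the implication holds.
Answer: valid


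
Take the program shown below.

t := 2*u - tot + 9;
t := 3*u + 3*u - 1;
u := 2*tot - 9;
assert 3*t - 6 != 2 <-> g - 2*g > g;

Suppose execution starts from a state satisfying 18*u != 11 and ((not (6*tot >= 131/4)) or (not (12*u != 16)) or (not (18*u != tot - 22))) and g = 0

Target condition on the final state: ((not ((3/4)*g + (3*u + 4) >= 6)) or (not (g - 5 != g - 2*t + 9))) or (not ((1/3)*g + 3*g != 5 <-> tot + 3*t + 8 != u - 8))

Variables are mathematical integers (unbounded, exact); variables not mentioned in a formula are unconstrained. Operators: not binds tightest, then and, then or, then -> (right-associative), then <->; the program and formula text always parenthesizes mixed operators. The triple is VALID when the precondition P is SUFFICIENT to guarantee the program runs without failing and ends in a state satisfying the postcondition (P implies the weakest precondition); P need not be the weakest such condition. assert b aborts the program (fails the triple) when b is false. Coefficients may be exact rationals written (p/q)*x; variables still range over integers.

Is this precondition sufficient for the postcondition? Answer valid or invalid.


Working backward. After the program, the postcondition ((not ((3/4)*g + (3*u + 4) >= 6)) or (not (g - 5 != g - 2*t + 9))) or (not ((1/3)*g + 3*g != 5 <-> tot + 3*t + 8 != u - 8)) must hold; in canonical form it is (not ((3/4)*g + 3*u >= 2)) or (not (2*t != 14)) or (not ((10/3)*g != 5 <-> 3*t + tot != u - 16)).
Before assert 3*t - 6 != 2 <-> g - 2*g > g: (3*t != 8 <-> 2*g < 0) and ((not ((3/4)*g + 3*u >= 2)) or (not (2*t != 14)) or (not ((10/3)*g != 5 <-> 3*t + tot != u - 16)))
Before u := 2*tot - 9: (3*t != 8 <-> 2*g < 0) and ((not ((3/4)*g + 6*tot >= 29)) or (not (2*t != 14)) or (not ((10/3)*g != 5 <-> 3*t != tot - 25)))
Before t := 3*u + 3*u - 1: (18*u != 11 <-> 2*g < 0) and ((not ((3/4)*g + 6*tot >= 29)) or (not (12*u != 16)) or (not ((10/3)*g != 5 <-> 18*u != tot - 22)))
Before t := 2*u - tot + 9: (18*u != 11 <-> 2*g < 0) and ((not ((3/4)*g + 6*tot >= 29)) or (not (12*u != 16)) or (not ((10/3)*g != 5 <-> 18*u != tot - 22)))
The weakest precondition is (18*u != 11 <-> 2*g < 0) and ((not ((3/4)*g + 6*tot >= 29)) or (not (12*u != 16)) or (not ((10/3)*g != 5 <-> 18*u != tot - 22))).
Check whether 18*u != 11 and ((not (6*tot >= 131/4)) or (not (12*u != 16)) or (not (18*u != tot - 22))) and g = 0 implies it.
Countermodel: at the initial state g = 0, tot = 0, u = 0, the precondition holds but the weakest precondition fails.
Answer: invalid


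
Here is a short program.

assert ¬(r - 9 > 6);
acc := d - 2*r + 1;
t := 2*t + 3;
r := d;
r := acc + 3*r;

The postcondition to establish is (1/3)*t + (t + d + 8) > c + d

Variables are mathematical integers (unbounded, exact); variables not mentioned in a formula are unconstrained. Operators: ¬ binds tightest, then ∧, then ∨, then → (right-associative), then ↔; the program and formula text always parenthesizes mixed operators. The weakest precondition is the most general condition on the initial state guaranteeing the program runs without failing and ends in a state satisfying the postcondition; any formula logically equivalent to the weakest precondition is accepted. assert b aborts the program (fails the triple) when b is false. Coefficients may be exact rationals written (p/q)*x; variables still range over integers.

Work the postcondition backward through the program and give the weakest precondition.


Working backward. After the program, the postcondition (1/3)*t + (t + d + 8) > c + d must hold; in canonical form it is (4/3)*t > c - 8.
Before r := acc + 3*r: (4/3)*t > c - 8
Before r := d: (4/3)*t > c - 8
Before t := 2*t + 3: (8/3)*t > c - 12
Before acc := d - 2*r + 1: (8/3)*t > c - 12
Before assert ¬(r - 9 > 6): (¬(r > 15)) ∧ (8/3)*t > c - 12
Answer: WP = (¬(r > 15)) ∧ (8/3)*t > c - 12


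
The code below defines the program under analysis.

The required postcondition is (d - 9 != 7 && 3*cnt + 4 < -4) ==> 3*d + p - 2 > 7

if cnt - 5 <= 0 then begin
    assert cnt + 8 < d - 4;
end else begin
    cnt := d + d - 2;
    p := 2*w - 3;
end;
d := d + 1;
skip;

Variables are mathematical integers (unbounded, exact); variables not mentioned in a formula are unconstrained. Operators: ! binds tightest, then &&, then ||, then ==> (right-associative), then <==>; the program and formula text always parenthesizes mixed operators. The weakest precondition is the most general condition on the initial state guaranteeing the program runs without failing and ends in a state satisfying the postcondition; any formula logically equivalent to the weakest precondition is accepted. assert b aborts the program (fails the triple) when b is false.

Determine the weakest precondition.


Working backward. After the program, the postcondition (d - 9 != 7 && 3*cnt + 4 < -4) ==> 3*d + p - 2 > 7 must hold; in canonical form it is (d != 16 && 3*cnt < -8) ==> 3*d + p > 9.
Before skip: (d != 16 && 3*cnt < -8) ==> 3*d + p > 9
Before d := d + 1: (d != 15 && 3*cnt < -8) ==> 3*d + p > 6
Then branch requires cnt < d - 12 && ((d != 15 && 3*cnt < -8) ==> 3*d + p > 6); else branch requires (d != 15 && 6*d < -2) ==> 3*d + 2*w > 9.
Before the if: (cnt <= 5 ==> (cnt < d - 12 && ((d != 15 && 3*cnt < -8) ==> 3*d + p > 6))) && ((!(cnt <= 5)) ==> ((d != 15 && 6*d < -2) ==> 3*d + 2*w > 9))
Answer: WP = (cnt <= 5 ==> (cnt < d - 12 && ((d != 15 && 3*cnt < -8) ==> 3*d + p > 6))) && ((!(cnt <= 5)) ==> ((d != 15 && 6*d < -2) ==> 3*d + 2*w > 9))


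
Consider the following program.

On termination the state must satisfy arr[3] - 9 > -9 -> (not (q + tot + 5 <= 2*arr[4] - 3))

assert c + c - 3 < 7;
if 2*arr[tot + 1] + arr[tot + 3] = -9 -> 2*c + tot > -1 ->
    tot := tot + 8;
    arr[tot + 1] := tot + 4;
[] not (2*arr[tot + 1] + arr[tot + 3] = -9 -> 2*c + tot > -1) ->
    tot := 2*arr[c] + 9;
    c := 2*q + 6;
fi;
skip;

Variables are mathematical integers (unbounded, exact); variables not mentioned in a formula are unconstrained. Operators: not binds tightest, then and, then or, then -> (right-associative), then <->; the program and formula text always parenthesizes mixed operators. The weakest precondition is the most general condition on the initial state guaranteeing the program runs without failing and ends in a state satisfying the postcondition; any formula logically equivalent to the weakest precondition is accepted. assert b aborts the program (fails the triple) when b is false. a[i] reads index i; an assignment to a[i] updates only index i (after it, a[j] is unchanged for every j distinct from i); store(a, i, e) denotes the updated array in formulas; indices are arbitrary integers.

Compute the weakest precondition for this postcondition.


Working backward. After the program, the postcondition arr[3] - 9 > -9 -> (not (q + tot + 5 <= 2*arr[4] - 3)) must hold; in canonical form it is arr[3] > 0 -> (not (q + tot <= 2*arr[4] - 8)).
Before skip: arr[3] > 0 -> (not (q + tot <= 2*arr[4] - 8))
Then branch requires store(arr, tot + 9, tot + 12)[3] > 0 -> (not (q + tot <= 2*store(arr, tot + 9, tot + 12)[4] - 16)); else branch requires arr[3] > 0 -> (not (2*arr[c] + q <= 2*arr[4] - 17)).
Before the if: ((2*arr[tot + 1] + arr[tot + 3] = -9 -> 2*c + tot > -1) -> (store(arr, tot + 9, tot + 12)[3] > 0 -> (not (q + tot <= 2*store(arr, tot + 9, tot + 12)[4] - 16)))) and ((not (2*arr[tot + 1] + arr[tot + 3] = -9 -> 2*c + tot > -1)) -> (arr[3] > 0 -> (not (2*arr[c] + q <= 2*arr[4] - 17))))
Before assert c + c - 3 < 7: 2*c < 10 and ((2*arr[tot + 1] + arr[tot + 3] = -9 -> 2*c + tot > -1) -> (store(arr, tot + 9, tot + 12)[3] > 0 -> (not (q + tot <= 2*store(arr, tot + 9, tot + 12)[4] - 16)))) and ((not (2*arr[tot + 1] + arr[tot + 3] = -9 -> 2*c + tot > -1)) -> (arr[3] > 0 -> (not (2*arr[c] + q <= 2*arr[4] - 17))))
Answer: WP = 2*c < 10 and ((2*arr[tot + 1] + arr[tot + 3] = -9 -> 2*c + tot > -1) -> (store(arr, tot + 9, tot + 12)[3] > 0 -> (not (q + tot <= 2*store(arr, tot + 9, tot + 12)[4] - 16)))) and ((not (2*arr[tot + 1] + arr[tot + 3] = -9 -> 2*c + tot > -1)) -> (arr[3] > 0 -> (not (2*arr[c] + q <= 2*arr[4] - 17))))
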